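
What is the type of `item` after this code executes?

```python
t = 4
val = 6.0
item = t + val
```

int + float returns float (4 + 6.0 = 10.0)

float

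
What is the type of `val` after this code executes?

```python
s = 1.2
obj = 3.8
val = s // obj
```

float // float returns float (floor division preserves float type)

float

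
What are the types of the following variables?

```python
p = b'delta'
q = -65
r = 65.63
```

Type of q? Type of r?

q is int; r is float

int, float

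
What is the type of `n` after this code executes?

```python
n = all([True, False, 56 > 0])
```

all() returns bool

bool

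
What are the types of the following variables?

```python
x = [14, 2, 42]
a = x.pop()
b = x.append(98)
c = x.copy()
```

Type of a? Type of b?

list.pop() returns the element (int); list.append() returns None

int, NoneType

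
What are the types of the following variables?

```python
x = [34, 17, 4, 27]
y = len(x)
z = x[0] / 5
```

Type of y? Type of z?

len() returns int; int / int returns float

int, float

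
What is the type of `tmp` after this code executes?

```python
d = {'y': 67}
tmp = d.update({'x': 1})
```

dict.update() returns None

NoneType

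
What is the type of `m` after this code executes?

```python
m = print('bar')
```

print() returns None

NoneType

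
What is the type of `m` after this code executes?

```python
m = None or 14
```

'or' with None returns the other value (14, int)

int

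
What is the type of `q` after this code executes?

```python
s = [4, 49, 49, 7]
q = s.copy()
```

list.copy() returns list

list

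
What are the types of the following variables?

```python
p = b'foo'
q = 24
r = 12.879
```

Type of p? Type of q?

p is bytes; q is int

bytes, int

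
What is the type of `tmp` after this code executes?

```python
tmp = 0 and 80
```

'and' returns the first falsy value (0, which is int)

int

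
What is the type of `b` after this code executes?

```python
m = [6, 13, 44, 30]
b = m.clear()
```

list.clear() returns None

NoneType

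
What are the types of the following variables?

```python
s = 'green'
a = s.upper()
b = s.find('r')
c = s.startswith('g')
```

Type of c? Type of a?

str.startswith() returns bool; str.upper() returns str

bool, str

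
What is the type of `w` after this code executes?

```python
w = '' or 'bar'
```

'or' returns first truthy value ('bar', which is str)

str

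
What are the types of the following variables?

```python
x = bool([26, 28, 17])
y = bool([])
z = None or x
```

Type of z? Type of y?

None or <bool> returns the bool; bool() returns bool

bool, bool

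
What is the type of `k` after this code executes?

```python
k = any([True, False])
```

any() returns bool

bool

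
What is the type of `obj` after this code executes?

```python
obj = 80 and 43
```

'and' returns the last value when all truthy (43, which is int)

int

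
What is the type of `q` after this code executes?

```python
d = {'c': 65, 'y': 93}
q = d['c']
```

Accessing dict[str, int] with key 'c' returns int value 65

int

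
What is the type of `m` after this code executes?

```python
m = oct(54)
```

oct() returns str representation

str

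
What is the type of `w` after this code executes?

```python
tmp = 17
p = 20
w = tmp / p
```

int / int always returns float in Python 3 (17 / 20 = 0.85)

float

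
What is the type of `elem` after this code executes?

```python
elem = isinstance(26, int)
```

isinstance() returns bool

bool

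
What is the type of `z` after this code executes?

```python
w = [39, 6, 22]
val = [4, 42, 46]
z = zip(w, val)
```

zip() returns a zip iterator object

zip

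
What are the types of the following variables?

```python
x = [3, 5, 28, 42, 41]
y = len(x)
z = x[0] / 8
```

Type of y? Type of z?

len() returns int; int / int returns float

int, float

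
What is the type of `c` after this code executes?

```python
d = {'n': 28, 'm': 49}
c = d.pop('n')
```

dict.pop() returns the value (int)

int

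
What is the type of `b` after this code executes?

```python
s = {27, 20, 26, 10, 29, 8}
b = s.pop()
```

Popping from a set of ints returns int

int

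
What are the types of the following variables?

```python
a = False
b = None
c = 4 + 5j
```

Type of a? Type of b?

a is bool; b is NoneType

bool, NoneType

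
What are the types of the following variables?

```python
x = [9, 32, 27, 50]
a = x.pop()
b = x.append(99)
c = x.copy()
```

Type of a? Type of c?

list.pop() returns the element (int); list.copy() returns list

int, list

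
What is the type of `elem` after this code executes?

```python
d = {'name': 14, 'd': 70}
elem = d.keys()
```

.keys() returns a dict_keys view object

dict_keys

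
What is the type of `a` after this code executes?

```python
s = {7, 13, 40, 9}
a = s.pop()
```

Popping from a set of ints returns int

int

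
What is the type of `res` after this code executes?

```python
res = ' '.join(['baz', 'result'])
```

str.join() returns str

str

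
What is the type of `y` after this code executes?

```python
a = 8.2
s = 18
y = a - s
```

float - int returns float (8.2 - 18 = -9.8)

float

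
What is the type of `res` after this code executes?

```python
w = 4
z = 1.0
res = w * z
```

int * float returns float (4 * 1.0 = 4.0)

float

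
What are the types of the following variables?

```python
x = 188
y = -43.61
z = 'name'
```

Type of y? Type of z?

y is float; z is str

float, str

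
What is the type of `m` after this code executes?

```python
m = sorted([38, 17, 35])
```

sorted() always returns list

list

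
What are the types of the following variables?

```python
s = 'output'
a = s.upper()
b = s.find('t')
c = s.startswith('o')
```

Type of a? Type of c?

str.upper() returns str; str.startswith() returns bool

str, bool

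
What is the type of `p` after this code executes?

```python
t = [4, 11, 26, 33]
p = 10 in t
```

'in' operator returns bool

bool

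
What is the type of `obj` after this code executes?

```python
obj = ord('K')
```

ord() returns int (Unicode code point)

int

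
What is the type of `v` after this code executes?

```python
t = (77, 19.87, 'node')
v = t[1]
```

Index 1 of tuple is 19.87 which is float

float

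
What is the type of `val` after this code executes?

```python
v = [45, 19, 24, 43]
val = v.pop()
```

list.pop() returns the popped element (int here)

int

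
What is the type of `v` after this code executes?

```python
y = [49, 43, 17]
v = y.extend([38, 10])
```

list.extend() returns None

NoneType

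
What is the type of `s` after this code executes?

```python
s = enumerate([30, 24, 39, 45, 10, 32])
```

enumerate() returns an enumerate iterator object

enumerate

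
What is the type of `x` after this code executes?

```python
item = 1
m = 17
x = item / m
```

int / int always returns float in Python 3 (1 / 17 = 0.0588235)

float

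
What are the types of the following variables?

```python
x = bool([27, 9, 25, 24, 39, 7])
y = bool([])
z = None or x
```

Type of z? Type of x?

None or <bool> returns the bool; bool() returns bool

bool, bool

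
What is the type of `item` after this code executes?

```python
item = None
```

None has type NoneType

NoneType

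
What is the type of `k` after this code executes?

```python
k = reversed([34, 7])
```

reversed() on a list returns a list_reverseiterator

list_reverseiterator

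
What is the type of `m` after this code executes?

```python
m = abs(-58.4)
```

abs() of float returns float

float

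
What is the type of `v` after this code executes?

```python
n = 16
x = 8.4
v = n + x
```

int + float returns float (16 + 8.4 = 24.4)

float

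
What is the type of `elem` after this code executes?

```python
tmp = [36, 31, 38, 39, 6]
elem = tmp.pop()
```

list.pop() returns the popped element (int here)

int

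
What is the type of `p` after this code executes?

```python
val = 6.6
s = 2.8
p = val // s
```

float // float returns float (floor division preserves float type)

float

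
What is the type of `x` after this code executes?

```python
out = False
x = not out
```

'not' always returns bool

bool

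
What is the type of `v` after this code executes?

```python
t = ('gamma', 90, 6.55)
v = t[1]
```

Index 1 of tuple is 90 which is int

int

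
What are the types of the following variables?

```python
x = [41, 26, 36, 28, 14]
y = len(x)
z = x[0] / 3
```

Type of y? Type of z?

len() returns int; int / int returns float

int, float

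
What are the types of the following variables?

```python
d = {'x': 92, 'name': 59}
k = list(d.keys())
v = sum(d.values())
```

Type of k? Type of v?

list(...) returns list; sum of int values returns int

list, int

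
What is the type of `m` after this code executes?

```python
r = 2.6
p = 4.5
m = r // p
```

float // float returns float (floor division preserves float type)

float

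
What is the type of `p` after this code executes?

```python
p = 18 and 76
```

'and' returns the last value when all truthy (76, which is int)

int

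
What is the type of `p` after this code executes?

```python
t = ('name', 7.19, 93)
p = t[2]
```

Index 2 of tuple is 93 which is int

int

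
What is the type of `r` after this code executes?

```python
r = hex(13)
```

hex() returns str representation

str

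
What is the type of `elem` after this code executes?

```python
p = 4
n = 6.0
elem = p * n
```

int * float returns float (4 * 6.0 = 24.0)

float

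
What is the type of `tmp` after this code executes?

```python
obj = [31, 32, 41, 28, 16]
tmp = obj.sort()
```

list.sort() returns None (sorts in place)

NoneType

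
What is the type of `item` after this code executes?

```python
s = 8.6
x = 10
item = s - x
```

float - int returns float (8.6 - 10 = -1.4)

float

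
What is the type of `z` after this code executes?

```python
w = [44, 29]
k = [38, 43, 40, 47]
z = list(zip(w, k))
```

list(zip(...)) returns a list of tuples

list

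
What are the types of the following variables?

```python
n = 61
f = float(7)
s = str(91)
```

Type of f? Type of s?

f is float; s is str

float, str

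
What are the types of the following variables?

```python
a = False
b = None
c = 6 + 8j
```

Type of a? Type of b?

a is bool; b is NoneType

bool, NoneType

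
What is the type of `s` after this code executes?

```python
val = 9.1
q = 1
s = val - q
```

float - int returns float (9.1 - 1 = 8.1)

float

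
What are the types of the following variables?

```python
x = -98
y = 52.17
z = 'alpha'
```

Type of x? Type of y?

x is int; y is float

int, float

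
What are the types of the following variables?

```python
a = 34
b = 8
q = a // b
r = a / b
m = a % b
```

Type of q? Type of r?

int // int returns int; int / int returns float

int, float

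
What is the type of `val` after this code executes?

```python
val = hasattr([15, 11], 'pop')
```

hasattr() returns bool

bool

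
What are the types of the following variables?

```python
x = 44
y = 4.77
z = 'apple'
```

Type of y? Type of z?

y is float; z is str

float, str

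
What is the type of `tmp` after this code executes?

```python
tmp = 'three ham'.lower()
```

str.lower() returns str

str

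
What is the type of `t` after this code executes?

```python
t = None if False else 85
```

Ternary: condition is False, else branch (85) taken → int

int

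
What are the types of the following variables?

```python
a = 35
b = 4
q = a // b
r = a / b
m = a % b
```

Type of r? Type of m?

int / int returns float; int % int returns int

float, int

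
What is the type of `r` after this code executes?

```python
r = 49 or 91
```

'or' returns the first truthy value (49, which is int)

int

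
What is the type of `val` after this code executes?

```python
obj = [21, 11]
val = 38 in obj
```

'in' operator returns bool

bool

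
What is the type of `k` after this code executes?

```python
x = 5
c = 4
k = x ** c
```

int ** positive int returns int (5 ** 4 = 625)

int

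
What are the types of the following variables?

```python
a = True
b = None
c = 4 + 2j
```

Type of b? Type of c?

b is NoneType; c is complex

NoneType, complex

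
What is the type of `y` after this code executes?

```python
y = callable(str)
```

callable() returns bool

bool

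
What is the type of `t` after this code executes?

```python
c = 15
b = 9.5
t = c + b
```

int + float returns float (15 + 9.5 = 24.5)

float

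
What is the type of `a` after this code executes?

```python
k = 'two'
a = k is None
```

'is' comparison returns bool

bool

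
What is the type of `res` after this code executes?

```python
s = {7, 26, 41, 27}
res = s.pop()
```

Popping from a set of ints returns int

int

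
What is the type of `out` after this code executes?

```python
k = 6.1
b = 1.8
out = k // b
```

float // float returns float (floor division preserves float type)

float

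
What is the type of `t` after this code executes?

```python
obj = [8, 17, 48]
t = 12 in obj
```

'in' operator returns bool

bool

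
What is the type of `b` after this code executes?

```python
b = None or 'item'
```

'or' with None returns the other value ('item', str)

str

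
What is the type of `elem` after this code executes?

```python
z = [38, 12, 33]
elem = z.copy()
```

list.copy() returns list

list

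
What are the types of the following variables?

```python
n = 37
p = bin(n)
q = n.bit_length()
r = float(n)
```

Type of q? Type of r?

int.bit_length() returns int; float() returns float

int, float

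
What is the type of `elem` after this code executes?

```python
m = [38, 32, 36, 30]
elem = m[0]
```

Indexing a list of ints returns int (m[0] = 38)

int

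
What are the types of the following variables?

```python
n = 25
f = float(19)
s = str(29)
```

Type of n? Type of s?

n is int; s is str

int, str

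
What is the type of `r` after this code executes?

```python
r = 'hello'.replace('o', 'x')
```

str.replace() returns str

str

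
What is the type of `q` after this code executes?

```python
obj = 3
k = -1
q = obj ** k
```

int ** negative int returns float

float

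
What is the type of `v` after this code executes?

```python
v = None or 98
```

'or' with None returns the other value (98, int)

int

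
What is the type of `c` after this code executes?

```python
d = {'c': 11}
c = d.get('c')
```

dict.get() returns the value (int) when key is found

int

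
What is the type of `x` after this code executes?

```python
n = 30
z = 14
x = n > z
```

Comparison operators return bool

bool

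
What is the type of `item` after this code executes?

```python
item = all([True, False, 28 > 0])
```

all() returns bool

bool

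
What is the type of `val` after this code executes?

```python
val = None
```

None has type NoneType

NoneType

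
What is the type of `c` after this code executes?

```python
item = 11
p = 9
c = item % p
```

int % int returns int (11 % 9 = 2)

int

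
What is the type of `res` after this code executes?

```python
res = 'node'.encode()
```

str.encode() returns bytes

bytes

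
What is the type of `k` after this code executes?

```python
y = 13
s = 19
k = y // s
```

int // int returns int (13 // 19 = 0)

int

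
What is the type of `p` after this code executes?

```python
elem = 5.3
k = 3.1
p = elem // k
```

float // float returns float (floor division preserves float type)

float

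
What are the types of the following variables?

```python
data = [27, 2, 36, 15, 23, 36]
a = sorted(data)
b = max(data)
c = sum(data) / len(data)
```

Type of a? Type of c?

sorted() returns list; int / int returns float

list, float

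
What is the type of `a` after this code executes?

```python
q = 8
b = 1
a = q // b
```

int // int returns int (8 // 1 = 8)

int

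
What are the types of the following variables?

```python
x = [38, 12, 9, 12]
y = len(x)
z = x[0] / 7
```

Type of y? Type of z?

len() returns int; int / int returns float

int, float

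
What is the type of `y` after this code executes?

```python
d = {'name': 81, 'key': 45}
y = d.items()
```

dict.items() returns a dict_items view

dict_items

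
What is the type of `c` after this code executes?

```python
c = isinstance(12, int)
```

isinstance() returns bool

bool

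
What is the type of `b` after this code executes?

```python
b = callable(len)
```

callable() returns bool

bool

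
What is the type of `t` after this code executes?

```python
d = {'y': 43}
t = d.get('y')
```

dict.get() returns the value (int) when key is found

int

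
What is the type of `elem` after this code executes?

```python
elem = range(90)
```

range() returns a range object

range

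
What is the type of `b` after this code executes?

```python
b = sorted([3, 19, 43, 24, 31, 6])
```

sorted() always returns list

list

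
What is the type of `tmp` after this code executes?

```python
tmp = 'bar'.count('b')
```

str.count() returns int

int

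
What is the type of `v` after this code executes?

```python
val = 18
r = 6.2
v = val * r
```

int * float returns float (18 * 6.2 = 111.6)

float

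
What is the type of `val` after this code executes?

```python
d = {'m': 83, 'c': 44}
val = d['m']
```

Accessing dict[str, int] with key 'm' returns int value 83

int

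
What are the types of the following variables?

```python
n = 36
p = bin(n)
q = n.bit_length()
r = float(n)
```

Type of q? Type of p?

int.bit_length() returns int; bin() returns str

int, str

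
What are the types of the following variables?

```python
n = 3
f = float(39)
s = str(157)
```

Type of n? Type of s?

n is int; s is str

int, str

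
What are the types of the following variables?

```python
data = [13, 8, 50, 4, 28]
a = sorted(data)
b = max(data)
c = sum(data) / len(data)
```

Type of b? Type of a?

max of ints returns int; sorted() returns list

int, list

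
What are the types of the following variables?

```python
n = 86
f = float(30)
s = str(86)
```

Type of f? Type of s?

f is float; s is str

float, str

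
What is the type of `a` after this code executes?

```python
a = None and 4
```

'and' returns first falsy value (None)

NoneType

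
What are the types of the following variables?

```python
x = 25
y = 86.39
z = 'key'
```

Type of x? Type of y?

x is int; y is float

int, float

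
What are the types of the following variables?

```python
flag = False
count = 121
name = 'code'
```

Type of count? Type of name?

count is int; name is str

int, str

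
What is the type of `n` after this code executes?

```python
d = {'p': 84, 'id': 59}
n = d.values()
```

.values() returns a dict_values view object

dict_values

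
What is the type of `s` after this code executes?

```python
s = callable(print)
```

callable() returns bool

bool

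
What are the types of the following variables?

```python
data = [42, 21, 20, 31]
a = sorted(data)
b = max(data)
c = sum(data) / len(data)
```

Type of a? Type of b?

sorted() returns list; max of ints returns int

list, int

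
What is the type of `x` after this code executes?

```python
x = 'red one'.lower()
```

str.lower() returns str

str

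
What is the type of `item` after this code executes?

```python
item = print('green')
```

print() returns None

NoneType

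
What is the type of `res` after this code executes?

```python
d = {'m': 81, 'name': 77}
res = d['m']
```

Accessing dict[str, int] with key 'm' returns int value 81

int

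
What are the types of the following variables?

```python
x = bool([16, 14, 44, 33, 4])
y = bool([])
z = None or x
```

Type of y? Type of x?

bool() returns bool; bool() returns bool

bool, bool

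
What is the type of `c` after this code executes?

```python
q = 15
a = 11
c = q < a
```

Comparison operators return bool

bool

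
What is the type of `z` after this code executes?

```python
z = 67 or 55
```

'or' returns the first truthy value (67, which is int)

int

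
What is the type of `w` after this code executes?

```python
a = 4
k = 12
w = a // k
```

int // int returns int (4 // 12 = 0)

int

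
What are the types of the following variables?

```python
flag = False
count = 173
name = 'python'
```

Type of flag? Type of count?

flag is bool; count is int

bool, int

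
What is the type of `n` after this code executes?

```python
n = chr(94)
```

chr() returns str (single character)

str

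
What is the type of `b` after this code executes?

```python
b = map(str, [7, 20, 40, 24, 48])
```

map() returns a map iterator object

map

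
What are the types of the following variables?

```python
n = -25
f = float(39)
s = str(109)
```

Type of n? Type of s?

n is int; s is str

int, str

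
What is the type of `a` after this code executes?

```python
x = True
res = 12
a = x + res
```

bool + int returns int (True is 1, so 1 + 12 = 13)

int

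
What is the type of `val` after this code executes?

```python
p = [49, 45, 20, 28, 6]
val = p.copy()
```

list.copy() returns list

list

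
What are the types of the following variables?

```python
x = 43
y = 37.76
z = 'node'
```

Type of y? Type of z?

y is float; z is str

float, str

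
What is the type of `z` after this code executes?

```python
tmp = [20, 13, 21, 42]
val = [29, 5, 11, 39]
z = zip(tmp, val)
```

zip() returns a zip iterator object

zip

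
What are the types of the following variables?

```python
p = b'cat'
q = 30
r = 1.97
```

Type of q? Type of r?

q is int; r is float

int, float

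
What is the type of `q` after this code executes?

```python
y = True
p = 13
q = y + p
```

bool + int returns int (True is 1, so 1 + 13 = 14)

int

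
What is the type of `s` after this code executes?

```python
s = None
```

None has type NoneType

NoneType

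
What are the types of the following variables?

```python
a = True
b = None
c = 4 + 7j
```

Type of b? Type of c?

b is NoneType; c is complex

NoneType, complex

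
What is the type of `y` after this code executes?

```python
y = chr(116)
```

chr() returns str (single character)

str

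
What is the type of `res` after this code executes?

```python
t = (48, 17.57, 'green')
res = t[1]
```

Index 1 of tuple is 17.57 which is float

float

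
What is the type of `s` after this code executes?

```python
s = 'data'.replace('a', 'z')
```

str.replace() returns str

str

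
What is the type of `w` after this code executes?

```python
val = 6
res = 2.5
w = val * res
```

int * float returns float (6 * 2.5 = 15.0)

float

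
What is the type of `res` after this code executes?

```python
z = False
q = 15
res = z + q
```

bool + int returns int (False is 0, so 0 + 15 = 15)

int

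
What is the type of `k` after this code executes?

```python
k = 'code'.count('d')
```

str.count() returns int

int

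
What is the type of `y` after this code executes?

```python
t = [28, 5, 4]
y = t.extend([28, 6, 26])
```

list.extend() returns None

NoneType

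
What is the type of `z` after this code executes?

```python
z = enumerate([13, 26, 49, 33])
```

enumerate() returns an enumerate iterator object

enumerate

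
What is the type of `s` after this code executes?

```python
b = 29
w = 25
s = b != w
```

Comparison operators return bool

bool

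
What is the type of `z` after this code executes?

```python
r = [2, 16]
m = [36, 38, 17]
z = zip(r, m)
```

zip() returns a zip iterator object

zip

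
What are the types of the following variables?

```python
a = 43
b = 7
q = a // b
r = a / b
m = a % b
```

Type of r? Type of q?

int / int returns float; int // int returns int

float, int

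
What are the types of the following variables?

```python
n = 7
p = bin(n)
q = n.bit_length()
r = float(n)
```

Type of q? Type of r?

int.bit_length() returns int; float() returns float

int, float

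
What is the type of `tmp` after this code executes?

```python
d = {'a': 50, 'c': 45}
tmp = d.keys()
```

.keys() returns a dict_keys view object

dict_keys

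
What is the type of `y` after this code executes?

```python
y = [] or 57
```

'or' returns first truthy value (57, which is int)

int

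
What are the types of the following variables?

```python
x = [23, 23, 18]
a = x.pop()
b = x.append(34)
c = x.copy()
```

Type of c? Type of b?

list.copy() returns list; list.append() returns None

list, NoneType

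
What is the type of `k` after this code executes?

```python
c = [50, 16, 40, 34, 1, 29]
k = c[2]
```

Indexing a list of ints returns int (c[2] = 40)

int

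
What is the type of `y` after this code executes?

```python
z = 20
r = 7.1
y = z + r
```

int + float returns float (20 + 7.1 = 27.1)

float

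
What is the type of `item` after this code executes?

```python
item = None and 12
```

'and' returns first falsy value (None)

NoneType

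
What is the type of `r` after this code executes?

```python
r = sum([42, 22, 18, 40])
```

sum() of ints returns int

int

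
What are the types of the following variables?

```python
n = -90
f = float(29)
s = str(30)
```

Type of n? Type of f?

n is int; f is float

int, float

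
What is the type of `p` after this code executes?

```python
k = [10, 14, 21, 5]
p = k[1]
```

Indexing a list of ints returns int (k[1] = 14)

int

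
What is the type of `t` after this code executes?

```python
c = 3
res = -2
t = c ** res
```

int ** negative int returns float

float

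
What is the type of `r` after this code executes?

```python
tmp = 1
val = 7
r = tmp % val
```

int % int returns int (1 % 7 = 1)

int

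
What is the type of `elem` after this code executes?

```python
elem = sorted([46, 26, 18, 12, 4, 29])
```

sorted() always returns list

list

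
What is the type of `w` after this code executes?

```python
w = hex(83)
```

hex() returns str representation

str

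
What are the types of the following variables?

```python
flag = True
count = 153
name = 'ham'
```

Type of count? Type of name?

count is int; name is str

int, str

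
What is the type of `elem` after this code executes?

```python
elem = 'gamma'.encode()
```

str.encode() returns bytes

bytes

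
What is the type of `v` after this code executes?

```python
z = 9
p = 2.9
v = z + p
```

int + float returns float (9 + 2.9 = 11.9)

float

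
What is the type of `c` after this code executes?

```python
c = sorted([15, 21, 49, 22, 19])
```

sorted() always returns list

list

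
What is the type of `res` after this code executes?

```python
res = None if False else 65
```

Ternary: condition is False, else branch (65) taken → int

int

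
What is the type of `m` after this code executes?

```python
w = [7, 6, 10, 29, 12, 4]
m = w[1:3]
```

Slicing a list always returns a list

list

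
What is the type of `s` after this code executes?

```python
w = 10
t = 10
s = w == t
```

Equality comparison returns bool

bool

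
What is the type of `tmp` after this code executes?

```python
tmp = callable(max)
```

callable() returns bool

bool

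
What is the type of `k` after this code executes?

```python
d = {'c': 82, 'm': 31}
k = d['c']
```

Accessing dict[str, int] with key 'c' returns int value 82

int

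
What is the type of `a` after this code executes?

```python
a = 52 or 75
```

'or' returns the first truthy value (52, which is int)

int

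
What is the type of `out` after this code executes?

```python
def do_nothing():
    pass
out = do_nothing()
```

A function with no return statement returns None

NoneType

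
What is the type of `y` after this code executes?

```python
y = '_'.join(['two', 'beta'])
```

str.join() returns str

str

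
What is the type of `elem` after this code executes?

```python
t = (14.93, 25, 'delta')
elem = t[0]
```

Index 0 of tuple is 14.93 which is float

float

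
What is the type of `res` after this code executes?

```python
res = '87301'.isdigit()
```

str.isdigit() returns bool

bool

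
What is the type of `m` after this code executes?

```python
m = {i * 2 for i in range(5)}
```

A set comprehension {expr for x in iterable} produces a set

set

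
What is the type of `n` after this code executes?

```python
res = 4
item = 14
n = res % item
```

int % int returns int (4 % 14 = 4)

int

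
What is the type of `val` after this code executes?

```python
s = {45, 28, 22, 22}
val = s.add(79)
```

set.add() returns None (mutates in place)

NoneType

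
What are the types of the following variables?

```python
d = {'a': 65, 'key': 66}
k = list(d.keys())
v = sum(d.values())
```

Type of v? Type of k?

sum of int values returns int; list(...) returns list

int, list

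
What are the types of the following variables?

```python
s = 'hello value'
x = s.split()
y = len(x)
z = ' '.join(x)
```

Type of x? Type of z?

str.split() returns list; str.join() returns str

list, str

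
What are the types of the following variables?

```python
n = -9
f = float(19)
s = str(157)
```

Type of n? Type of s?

n is int; s is str

int, str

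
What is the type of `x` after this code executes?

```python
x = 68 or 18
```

'or' returns the first truthy value (68, which is int)

int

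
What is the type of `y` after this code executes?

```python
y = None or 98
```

'or' with None returns the other value (98, int)

int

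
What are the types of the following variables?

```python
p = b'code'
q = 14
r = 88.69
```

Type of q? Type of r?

q is int; r is float

int, float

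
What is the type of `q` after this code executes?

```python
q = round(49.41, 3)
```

round() with ndigits arg returns float

float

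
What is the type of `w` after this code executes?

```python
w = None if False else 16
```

Ternary: condition is False, else branch (16) taken → int

int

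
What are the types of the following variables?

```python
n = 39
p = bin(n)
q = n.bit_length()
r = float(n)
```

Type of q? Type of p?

int.bit_length() returns int; bin() returns str

int, str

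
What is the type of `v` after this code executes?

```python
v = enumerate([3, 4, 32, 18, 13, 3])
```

enumerate() returns an enumerate iterator object

enumerate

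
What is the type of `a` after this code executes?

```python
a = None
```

None has type NoneType

NoneType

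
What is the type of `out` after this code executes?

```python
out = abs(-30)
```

abs() of int returns int

int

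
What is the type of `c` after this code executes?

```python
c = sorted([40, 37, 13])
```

sorted() always returns list

list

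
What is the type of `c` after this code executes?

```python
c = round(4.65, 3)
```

round() with ndigits arg returns float

float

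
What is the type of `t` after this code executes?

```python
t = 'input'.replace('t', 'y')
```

str.replace() returns str

str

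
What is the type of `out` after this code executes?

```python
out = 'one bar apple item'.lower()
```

str.lower() returns str

str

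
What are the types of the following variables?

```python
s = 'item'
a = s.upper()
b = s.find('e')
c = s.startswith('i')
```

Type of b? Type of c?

str.find() returns int; str.startswith() returns bool

int, bool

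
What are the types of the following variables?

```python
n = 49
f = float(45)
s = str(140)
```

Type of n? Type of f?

n is int; f is float

int, float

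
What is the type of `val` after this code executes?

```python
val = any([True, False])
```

any() returns bool

bool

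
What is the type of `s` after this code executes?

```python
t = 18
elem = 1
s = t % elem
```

int % int returns int (18 % 1 = 0)

int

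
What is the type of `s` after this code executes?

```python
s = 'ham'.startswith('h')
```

str.startswith() returns bool

bool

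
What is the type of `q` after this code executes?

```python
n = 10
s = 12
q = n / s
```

int / int always returns float in Python 3 (10 / 12 = 0.833333)

float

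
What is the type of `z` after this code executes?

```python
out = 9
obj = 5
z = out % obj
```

int % int returns int (9 % 5 = 4)

int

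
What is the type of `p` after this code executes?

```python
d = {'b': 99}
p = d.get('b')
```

dict.get() returns the value (int) when key is found

int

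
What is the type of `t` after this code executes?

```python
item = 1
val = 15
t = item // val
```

int // int returns int (1 // 15 = 0)

int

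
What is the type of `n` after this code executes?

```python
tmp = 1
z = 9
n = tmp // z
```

int // int returns int (1 // 9 = 0)

int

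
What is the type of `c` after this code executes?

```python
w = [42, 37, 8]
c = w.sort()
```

list.sort() returns None (sorts in place)

NoneType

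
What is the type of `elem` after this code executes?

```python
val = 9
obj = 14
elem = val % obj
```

int % int returns int (9 % 14 = 9)

int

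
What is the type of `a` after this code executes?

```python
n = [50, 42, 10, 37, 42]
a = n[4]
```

Indexing a list of ints returns int (n[4] = 42)

int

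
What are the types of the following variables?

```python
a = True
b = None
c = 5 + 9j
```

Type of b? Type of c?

b is NoneType; c is complex

NoneType, complex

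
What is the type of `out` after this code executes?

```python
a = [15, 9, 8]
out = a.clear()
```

list.clear() returns None

NoneType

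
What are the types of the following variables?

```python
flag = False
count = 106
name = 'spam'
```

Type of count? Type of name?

count is int; name is str

int, str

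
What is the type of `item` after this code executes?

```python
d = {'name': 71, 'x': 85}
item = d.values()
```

.values() returns a dict_values view object

dict_values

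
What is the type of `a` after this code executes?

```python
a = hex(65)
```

hex() returns str representation

str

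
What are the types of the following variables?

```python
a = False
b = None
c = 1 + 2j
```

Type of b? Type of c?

b is NoneType; c is complex

NoneType, complex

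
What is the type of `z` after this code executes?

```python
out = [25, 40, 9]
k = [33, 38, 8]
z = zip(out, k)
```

zip() returns a zip iterator object

zip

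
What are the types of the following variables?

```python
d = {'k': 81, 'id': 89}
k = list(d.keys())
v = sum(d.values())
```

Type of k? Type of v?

list(...) returns list; sum of int values returns int

list, int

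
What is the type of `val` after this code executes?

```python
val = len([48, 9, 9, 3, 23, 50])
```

len() always returns int

int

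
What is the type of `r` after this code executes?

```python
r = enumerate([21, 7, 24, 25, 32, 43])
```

enumerate() returns an enumerate iterator object

enumerate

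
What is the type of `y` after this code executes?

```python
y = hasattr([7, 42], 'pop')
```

hasattr() returns bool

bool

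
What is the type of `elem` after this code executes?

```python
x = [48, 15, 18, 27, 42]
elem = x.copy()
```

list.copy() returns list

list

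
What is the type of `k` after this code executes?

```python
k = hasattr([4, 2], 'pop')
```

hasattr() returns bool

bool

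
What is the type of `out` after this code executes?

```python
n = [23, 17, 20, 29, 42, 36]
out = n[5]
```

Indexing a list of ints returns int (n[5] = 36)

int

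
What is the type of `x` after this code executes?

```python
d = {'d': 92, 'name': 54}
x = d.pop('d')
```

dict.pop() returns the value (int)

int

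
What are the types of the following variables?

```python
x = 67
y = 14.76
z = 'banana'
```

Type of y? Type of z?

y is float; z is str

float, str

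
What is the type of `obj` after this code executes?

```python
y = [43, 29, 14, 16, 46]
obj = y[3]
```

Indexing a list of ints returns int (y[3] = 16)

int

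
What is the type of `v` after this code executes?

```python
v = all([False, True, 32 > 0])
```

all() returns bool

bool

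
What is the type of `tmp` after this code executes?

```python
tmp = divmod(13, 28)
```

divmod() returns a tuple (quotient, remainder)

tuple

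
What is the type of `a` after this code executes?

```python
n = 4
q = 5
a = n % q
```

int % int returns int (4 % 5 = 4)

int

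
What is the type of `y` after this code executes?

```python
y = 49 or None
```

'or' returns first truthy value (49, int)

int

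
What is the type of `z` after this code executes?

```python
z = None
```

None has type NoneType

NoneType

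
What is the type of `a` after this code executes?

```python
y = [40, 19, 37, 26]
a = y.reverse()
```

list.reverse() returns None

NoneType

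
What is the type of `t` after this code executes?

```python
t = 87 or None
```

'or' returns first truthy value (87, int)

int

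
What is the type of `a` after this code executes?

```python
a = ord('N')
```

ord() returns int (Unicode code point)

int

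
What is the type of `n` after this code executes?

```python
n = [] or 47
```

'or' returns first truthy value (47, which is int)

int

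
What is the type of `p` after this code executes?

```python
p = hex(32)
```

hex() returns str representation

str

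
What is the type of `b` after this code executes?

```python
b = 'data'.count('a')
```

str.count() returns int

int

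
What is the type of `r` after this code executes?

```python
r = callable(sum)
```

callable() returns bool

bool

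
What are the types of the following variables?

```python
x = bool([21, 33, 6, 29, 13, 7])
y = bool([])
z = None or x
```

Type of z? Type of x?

None or <bool> returns the bool; bool() returns bool

bool, bool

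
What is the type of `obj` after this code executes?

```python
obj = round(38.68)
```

round() with no ndigits arg returns int

int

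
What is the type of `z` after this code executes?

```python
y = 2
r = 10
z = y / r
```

int / int always returns float in Python 3 (2 / 10 = 0.2)

float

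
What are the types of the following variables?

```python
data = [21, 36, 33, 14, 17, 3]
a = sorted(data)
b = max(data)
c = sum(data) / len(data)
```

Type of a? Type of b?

sorted() returns list; max of ints returns int

list, int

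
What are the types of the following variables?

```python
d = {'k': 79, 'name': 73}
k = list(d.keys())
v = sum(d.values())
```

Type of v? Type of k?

sum of int values returns int; list(...) returns list

int, list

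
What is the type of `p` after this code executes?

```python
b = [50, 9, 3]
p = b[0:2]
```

Slicing a list always returns a list

list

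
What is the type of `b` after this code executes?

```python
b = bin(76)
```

bin() returns str representation

str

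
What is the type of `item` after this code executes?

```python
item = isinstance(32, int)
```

isinstance() returns bool

bool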